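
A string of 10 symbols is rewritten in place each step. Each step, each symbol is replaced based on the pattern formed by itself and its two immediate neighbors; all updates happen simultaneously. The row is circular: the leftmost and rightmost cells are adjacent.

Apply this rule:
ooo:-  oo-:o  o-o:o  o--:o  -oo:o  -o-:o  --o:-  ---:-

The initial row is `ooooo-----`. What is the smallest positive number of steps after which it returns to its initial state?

25

step 1: o---oo----
step 2: oo--ooo---
step 3: ooo-o-oo--
step 4: o-ooooooo-
step 5: ooo-----oo
step 6: --oo----o-
step 7: --ooo---oo
step 8: o-o-oo--oo
step 9: ooooooo-o-
step 10: o-----oooo
step 11: oo----o---
step 12: ooo---oo--
step 13: o-oo--ooo-
step 14: ooooo-o-oo
step 15: ----ooooo-
step 16: ----o---oo
step 17: o---oo--oo
step 18: oo--ooo-o-
step 19: ooo-o-oooo
step 20: --ooooo---
step 21: --o---oo--
step 22: --oo--ooo-
step 23: --ooo-o-oo
step 24: o-o-oooooo
step 25: ooooo-----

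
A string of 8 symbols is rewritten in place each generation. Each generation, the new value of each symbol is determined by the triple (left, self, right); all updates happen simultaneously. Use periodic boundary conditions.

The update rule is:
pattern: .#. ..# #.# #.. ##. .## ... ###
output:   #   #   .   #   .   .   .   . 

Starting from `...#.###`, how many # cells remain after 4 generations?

generation 1: #.##....
generation 2: #...#..#
generation 3: .#.####.
generation 4: ##.....#
count of #: 3

3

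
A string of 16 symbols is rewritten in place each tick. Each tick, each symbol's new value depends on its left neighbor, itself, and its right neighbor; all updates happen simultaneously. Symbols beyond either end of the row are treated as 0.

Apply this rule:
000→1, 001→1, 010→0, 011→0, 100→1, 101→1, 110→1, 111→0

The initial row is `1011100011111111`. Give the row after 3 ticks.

0101111000000011

0100111100000001
1011000111111110
0101111000000011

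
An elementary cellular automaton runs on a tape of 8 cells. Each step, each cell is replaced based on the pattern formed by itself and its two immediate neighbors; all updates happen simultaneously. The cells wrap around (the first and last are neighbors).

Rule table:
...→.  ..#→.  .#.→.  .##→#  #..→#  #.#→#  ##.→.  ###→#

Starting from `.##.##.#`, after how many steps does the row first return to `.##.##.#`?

##.##.#.
#.##.#.#
.##.#.##
##.#.##.
#.#.##.#
.#.##.##
#.##.##.
.##.##.#

8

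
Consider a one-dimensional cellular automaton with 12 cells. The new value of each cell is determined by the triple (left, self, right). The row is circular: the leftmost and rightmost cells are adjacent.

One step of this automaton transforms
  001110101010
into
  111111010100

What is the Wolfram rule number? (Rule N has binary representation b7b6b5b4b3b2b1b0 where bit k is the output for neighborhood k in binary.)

position 3: 111 → 1  (bit 7 = 1)
position 4: 110 → 1  (bit 6 = 1)
position 5: 101 → 1  (bit 5 = 1)
position 11: 100 → 0  (bit 4 = 0)
position 2: 011 → 1  (bit 3 = 1)
position 6: 010 → 0  (bit 2 = 0)
position 1: 001 → 1  (bit 1 = 1)
position 0: 000 → 1  (bit 0 = 1)
bits b7..b0 = 11101011 = 235

235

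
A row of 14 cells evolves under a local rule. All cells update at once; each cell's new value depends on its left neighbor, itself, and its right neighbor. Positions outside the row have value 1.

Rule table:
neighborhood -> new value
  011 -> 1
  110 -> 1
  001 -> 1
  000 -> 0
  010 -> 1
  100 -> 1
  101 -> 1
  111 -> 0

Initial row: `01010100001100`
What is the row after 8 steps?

11111110011111
00000011110000
10000110011001
11001111111111
01111000000000
11001100000001
01111110000011
11000011000110

11000011000110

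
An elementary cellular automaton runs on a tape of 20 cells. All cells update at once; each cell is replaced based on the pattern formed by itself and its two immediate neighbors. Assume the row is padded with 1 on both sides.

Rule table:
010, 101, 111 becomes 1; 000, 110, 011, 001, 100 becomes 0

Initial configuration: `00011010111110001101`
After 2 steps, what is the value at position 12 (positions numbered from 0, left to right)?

0

00000111011100000010
00000010101000000011
position 12 holds 0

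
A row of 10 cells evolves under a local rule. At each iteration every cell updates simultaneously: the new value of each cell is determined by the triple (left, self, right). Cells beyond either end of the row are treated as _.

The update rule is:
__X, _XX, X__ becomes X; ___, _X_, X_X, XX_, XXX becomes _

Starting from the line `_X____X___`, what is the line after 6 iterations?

X___X_____

X_X__X_X__
___XX___X_
__XX_X_X_X
_XX_______
XX_X______
X___X_____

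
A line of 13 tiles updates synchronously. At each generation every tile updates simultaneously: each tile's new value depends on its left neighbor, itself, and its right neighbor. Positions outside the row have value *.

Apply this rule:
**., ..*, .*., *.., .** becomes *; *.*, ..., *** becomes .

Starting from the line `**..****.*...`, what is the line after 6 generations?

generation 1: .****..*.**.*
generation 2: .*..****.**.*
generation 3: .****..*.**.*  (repeats generation 1; period 2)
generation 6: .*..****.**.*

.*..****.**.*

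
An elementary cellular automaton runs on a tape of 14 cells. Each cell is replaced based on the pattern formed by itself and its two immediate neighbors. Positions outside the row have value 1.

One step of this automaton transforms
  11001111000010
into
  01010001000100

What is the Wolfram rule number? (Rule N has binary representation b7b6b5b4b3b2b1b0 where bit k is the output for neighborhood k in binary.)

66

position 0: 111 → 0  (bit 7 = 0)
position 1: 110 → 1  (bit 6 = 1)
position 13: 101 → 0  (bit 5 = 0)
position 2: 100 → 0  (bit 4 = 0)
position 4: 011 → 0  (bit 3 = 0)
position 12: 010 → 0  (bit 2 = 0)
position 3: 001 → 1  (bit 1 = 1)
position 9: 000 → 0  (bit 0 = 0)
bits b7..b0 = 01000010 = 66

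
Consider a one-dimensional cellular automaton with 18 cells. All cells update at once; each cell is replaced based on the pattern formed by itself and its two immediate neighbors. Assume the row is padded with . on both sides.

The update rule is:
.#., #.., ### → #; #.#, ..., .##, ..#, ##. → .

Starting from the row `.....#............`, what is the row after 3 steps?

.......##.........

.....##...........
.......#..........
.......##.........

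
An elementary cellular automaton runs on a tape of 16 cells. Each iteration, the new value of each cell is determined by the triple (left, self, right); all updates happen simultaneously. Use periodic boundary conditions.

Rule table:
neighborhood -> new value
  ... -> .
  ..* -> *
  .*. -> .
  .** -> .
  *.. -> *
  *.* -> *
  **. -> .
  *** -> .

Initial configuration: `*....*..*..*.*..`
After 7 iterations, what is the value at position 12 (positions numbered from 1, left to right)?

.

.*..*.**.**.*.**
*.**.*..*..*.*..
.*..*.**.**.*.**  (repeats iteration 1; period 2)
iteration 7: .*..*.**.**.*.**
position 12 holds .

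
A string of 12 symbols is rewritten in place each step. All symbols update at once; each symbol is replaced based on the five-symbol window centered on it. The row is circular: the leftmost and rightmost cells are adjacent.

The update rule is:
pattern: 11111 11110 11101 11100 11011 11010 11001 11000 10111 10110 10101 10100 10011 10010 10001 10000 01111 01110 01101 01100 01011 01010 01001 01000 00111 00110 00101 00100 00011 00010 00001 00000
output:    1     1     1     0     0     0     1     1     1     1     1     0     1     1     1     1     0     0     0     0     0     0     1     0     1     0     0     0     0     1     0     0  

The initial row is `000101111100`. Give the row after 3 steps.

100101101100

001001011011
110110010010
100101101100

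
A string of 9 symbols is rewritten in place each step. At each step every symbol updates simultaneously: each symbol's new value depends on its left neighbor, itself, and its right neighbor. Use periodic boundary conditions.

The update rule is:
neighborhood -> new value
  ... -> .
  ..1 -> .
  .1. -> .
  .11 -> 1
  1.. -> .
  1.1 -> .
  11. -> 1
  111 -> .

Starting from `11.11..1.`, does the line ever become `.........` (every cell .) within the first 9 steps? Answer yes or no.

no

11.11....
11.11....  (fixed point — unchanged through step 9)
step 9 is 11.11...., still not uniform .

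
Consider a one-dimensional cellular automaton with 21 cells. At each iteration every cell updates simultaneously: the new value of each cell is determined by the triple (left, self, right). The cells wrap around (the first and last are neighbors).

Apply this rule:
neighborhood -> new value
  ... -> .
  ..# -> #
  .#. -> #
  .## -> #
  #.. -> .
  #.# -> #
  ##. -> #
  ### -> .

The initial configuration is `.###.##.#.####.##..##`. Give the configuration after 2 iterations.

iteration 1: ##.########..####.###
iteration 2: .###......#.##..###..

.###......#.##..###..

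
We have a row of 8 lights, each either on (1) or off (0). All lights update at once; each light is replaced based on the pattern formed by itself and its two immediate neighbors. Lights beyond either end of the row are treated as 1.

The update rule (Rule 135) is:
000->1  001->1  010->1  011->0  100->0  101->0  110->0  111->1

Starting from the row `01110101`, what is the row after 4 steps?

00100100
01101101
00000000
01111111

01111111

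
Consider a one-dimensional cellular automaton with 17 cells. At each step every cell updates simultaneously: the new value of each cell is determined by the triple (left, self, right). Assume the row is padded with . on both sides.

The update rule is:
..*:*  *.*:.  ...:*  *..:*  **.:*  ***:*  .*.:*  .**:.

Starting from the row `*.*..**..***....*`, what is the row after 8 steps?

.**..**..**..**.*

step 1: *.***.***.*******
step 2: *..**..**..******
step 3: ***.***.***.*****
step 4: .**..**..**..****
step 5: *.***.***.***.***
step 6: *..**..**..**..**
step 7: ***.***.***.***.*
step 8: .**..**..**..**.*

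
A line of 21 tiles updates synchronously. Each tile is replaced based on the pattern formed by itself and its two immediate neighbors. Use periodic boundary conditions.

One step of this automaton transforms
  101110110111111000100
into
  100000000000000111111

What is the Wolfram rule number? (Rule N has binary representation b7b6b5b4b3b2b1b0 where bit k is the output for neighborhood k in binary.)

23

position 3: 111 → 0  (bit 7 = 0)
position 4: 110 → 0  (bit 6 = 0)
position 1: 101 → 0  (bit 5 = 0)
position 15: 100 → 1  (bit 4 = 1)
position 2: 011 → 0  (bit 3 = 0)
position 0: 010 → 1  (bit 2 = 1)
position 17: 001 → 1  (bit 1 = 1)
position 16: 000 → 1  (bit 0 = 1)
bits b7..b0 = 00010111 = 23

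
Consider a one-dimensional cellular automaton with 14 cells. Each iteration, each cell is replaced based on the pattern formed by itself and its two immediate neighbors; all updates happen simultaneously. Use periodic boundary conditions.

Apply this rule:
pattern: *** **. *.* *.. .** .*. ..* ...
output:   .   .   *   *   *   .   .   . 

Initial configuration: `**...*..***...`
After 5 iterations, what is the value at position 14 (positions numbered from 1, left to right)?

*.*...*.*..*..
.*.*...*.*..*.
..*.*...*.*..*
*..*.*...*.*..
.*..*.*...*.*.
position 14 holds .

.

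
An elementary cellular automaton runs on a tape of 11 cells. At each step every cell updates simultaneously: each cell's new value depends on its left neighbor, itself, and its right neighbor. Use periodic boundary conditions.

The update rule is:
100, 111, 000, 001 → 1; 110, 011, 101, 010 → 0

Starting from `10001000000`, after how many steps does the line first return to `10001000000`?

01110111111
00100011110
11011101101
10001000000

4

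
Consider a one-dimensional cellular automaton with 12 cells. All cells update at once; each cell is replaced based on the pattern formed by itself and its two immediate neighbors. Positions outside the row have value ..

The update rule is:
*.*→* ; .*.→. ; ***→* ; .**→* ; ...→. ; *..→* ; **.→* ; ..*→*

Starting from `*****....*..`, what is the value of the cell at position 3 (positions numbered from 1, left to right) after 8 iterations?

******..*.*.
********.*.*
*********.*.
**********.*
***********.
************
************  (fixed point — unchanged through iteration 8)
position 3 holds *

*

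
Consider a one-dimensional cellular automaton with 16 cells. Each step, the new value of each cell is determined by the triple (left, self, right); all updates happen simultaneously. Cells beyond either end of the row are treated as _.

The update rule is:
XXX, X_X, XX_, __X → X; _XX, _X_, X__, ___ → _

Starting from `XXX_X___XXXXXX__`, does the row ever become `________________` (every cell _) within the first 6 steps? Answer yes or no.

_XXX___X_XXXXX__
X_XX__X_X_XXXX__
_X_X_X_X_X_XXX__
X_X_X_X_X_X_XX__
_X_X_X_X_X_X_X__
X_X_X_X_X_X_X___
step 6 is X_X_X_X_X_X_X___, still not uniform _

no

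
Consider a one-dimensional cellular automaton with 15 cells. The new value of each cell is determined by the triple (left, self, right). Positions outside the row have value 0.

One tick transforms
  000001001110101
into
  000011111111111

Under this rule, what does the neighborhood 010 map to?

1

At position 5 the neighborhood is 010; the next row has 1 there.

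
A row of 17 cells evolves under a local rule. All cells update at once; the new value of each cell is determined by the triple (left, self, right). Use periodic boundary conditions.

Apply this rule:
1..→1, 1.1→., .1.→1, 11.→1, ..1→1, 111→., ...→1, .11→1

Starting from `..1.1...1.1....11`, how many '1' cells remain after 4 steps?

4

step 1: 111.11111.1111111
step 2: ..1.1...1.1......
step 3: 111.11111.1111111  (repeats step 1; period 2)
step 4: ..1.1...1.1......
count of 1: 4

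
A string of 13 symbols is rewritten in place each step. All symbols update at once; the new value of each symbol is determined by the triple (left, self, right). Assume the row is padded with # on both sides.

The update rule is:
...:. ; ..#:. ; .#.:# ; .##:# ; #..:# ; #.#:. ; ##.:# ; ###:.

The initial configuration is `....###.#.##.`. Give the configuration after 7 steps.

#...#.#.#.##.
##..#.#.#.##.
.##.#.#.#.##.
.##.#.#.#.##.  (fixed point — unchanged through step 7)

.##.#.#.#.##.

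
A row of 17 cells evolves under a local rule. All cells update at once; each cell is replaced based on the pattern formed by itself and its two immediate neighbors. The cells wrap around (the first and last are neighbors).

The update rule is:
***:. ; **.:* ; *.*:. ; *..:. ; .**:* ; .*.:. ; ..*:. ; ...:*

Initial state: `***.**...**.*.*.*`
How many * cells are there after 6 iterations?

..*.**.*.**.....*
....**...**.***..
***.**.*.**.*.*.*
..*.**...**.....*
....**.*.**.***..
***.**...**.*.*.*
count of *: 10

10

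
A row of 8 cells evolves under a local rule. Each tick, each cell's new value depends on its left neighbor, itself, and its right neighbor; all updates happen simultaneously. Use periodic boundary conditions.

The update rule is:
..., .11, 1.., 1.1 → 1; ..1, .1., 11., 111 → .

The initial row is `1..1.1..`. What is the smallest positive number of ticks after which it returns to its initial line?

tick 1: .1..1.1.
tick 2: ..1..1.1
tick 3: 1..1..1.
tick 4: .1..1..1
tick 5: 1.1..1..
tick 6: .1.1..1.
tick 7: ..1.1..1
tick 8: 1..1.1..

8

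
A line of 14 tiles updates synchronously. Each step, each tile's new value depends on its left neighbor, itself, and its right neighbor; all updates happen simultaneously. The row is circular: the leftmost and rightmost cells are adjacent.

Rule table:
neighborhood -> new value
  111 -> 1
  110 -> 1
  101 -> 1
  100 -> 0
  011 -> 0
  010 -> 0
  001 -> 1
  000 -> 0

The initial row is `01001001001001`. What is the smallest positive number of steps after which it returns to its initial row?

14

step 1: 10010010010010
step 2: 00100100100101
step 3: 01001001001010
step 4: 10010010010100
step 5: 00100100101001
step 6: 01001001010010
step 7: 10010010100100
step 8: 00100101001001
step 9: 01001010010010
step 10: 10010100100100
step 11: 00101001001001
step 12: 01010010010010
step 13: 10100100100100
step 14: 01001001001001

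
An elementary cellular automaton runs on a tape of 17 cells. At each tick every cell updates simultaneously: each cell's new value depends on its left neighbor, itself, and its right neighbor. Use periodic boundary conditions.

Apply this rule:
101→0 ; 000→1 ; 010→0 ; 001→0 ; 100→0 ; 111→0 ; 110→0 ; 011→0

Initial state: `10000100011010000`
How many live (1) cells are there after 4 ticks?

6

tick 1: 00110001000000110
tick 2: 10000100011110000
tick 3: 00110001000000110  (repeats tick 1; period 2)
tick 4: 10000100011110000
count of 1: 6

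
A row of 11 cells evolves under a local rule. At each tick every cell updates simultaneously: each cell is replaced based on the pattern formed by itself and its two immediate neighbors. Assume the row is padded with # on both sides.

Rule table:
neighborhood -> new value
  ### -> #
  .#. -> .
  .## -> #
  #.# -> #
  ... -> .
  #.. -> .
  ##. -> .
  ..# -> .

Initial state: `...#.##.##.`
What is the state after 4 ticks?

.....#.####

tick 1: ....##.##.#
tick 2: ....#.##.##
tick 3: .....##.###
tick 4: .....#.####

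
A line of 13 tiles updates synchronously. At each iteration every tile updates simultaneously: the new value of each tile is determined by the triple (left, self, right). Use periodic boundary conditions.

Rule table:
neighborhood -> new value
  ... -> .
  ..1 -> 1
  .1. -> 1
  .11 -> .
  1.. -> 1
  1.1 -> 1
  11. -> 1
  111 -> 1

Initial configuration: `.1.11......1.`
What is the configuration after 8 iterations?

111.111111.11

iteration 1: 111.11....111
iteration 2: 1111.11..1.11
iteration 3: 11111.11111.1
iteration 4: 111111.11111.
iteration 5: .111111.11111
iteration 6: 1.111111.1111
iteration 7: 11.111111.111
iteration 8: 111.111111.11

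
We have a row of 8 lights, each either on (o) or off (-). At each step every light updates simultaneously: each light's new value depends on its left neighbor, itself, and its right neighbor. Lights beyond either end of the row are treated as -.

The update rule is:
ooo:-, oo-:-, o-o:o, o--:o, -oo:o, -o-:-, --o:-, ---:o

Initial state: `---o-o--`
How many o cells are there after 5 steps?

4

step 1: oo--o-oo
step 2: o-o--oo-
step 3: -o-o-o-o
step 4: --o-o-o-
step 5: o--o-o-o
count of o: 4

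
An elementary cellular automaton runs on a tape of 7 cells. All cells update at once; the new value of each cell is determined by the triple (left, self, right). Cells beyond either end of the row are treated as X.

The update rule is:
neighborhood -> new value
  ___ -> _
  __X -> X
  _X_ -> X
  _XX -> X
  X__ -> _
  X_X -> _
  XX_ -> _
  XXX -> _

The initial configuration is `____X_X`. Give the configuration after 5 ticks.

_X_XX__

___XX_X
__XX__X
_XX__XX
_X__XX_
_X_XX__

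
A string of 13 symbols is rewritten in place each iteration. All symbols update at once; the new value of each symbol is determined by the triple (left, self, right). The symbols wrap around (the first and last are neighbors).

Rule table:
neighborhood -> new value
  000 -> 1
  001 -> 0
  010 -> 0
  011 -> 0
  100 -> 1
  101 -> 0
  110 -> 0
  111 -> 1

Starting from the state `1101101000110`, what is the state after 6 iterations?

1100010100100

0000000110000
1111110001111
1111101100111
1111000010011
1110111001001
1100010100100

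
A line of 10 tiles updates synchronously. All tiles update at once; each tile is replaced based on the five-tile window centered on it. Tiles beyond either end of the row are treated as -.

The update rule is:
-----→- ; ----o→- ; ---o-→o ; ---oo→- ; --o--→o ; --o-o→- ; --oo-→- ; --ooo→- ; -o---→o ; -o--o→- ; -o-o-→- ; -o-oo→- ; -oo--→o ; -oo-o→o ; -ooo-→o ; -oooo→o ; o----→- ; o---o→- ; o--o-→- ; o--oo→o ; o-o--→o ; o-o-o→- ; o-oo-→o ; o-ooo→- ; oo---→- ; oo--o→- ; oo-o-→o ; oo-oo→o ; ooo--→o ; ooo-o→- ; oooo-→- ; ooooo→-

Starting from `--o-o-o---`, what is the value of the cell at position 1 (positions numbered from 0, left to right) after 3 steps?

o

-o----oo--
ooo----o--
-oo---ooo-
position 1 holds o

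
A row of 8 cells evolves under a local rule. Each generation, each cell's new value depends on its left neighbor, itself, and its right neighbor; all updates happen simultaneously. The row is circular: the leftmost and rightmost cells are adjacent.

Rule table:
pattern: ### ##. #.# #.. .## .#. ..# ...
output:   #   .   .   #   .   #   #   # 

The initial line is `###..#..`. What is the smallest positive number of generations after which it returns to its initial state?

4

.#.#####
.#..###.
####.#.#
###..#..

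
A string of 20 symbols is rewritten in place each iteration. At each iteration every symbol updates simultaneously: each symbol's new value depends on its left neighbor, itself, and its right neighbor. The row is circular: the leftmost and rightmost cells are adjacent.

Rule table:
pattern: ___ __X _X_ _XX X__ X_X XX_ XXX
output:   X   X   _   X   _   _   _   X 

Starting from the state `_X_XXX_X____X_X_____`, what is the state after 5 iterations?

X__XXXXX__XXXXXXX__X

iteration 1: X__XX____XXX____XXXX
iteration 2: __XX__XXXXX__XXXXXXX
iteration 3: _XX__XXXXX__XXXXXXX_
iteration 4: XX__XXXXX__XXXXXXX__
iteration 5: X__XXXXX__XXXXXXX__X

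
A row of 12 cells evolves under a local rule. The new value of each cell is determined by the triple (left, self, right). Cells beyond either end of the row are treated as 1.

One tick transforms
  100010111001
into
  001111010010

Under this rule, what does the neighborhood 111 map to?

At position 7 the neighborhood is 111; the next row has 1 there.

1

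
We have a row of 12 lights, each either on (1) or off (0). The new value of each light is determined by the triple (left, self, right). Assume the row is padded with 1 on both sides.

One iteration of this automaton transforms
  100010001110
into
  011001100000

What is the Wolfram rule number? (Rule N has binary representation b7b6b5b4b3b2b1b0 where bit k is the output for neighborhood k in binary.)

17

position 9: 111 → 0  (bit 7 = 0)
position 0: 110 → 0  (bit 6 = 0)
position 11: 101 → 0  (bit 5 = 0)
position 1: 100 → 1  (bit 4 = 1)
position 8: 011 → 0  (bit 3 = 0)
position 4: 010 → 0  (bit 2 = 0)
position 3: 001 → 0  (bit 1 = 0)
position 2: 000 → 1  (bit 0 = 1)
bits b7..b0 = 00010001 = 17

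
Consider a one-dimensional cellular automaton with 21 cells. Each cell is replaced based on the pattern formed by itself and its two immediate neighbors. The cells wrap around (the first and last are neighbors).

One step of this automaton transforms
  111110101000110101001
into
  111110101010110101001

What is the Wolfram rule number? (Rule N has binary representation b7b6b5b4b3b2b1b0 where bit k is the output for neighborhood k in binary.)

205

position 0: 111 → 1  (bit 7 = 1)
position 4: 110 → 1  (bit 6 = 1)
position 5: 101 → 0  (bit 5 = 0)
position 9: 100 → 0  (bit 4 = 0)
position 12: 011 → 1  (bit 3 = 1)
position 6: 010 → 1  (bit 2 = 1)
position 11: 001 → 0  (bit 1 = 0)
position 10: 000 → 1  (bit 0 = 1)
bits b7..b0 = 11001101 = 205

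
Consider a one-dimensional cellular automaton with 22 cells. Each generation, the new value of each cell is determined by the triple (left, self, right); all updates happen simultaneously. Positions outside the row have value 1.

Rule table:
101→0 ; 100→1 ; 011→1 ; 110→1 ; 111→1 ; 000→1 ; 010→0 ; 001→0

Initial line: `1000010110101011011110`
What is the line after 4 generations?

generation 1: 1111000110000011011110
generation 2: 1111110111111011011110
generation 3: 1111110111111011011110  (fixed point — unchanged through generation 4)

1111110111111011011110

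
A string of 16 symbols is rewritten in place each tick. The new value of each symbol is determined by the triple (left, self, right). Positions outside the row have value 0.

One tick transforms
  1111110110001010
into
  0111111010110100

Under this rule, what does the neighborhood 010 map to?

0

At position 12 the neighborhood is 010; the next row has 0 there.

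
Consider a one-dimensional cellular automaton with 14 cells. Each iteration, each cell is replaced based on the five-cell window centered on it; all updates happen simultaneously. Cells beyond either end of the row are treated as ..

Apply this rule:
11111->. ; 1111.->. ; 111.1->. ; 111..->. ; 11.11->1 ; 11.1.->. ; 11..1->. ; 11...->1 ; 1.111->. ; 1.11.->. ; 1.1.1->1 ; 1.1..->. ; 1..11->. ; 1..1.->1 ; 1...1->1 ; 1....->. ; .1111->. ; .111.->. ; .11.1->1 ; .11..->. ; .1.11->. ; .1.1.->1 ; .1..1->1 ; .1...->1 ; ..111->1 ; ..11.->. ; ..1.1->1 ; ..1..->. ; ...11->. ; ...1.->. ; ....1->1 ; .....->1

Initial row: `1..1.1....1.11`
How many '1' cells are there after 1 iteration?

.1111.1.1.1...
count of 1: 7

7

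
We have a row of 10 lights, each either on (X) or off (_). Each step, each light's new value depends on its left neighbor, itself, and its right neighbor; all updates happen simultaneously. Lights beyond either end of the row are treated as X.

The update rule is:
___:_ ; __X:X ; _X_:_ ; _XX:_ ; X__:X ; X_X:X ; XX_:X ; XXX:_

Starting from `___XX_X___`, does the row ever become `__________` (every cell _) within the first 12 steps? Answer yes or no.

X_X_XX_X_X
XX_X_XX_X_
_XX_X_XX_X
X_XX_X_XX_
XX_XX_X_XX
_XX_XX_X__
X_XX_XX_XX
XX_XX_XX__
_XX_XX_XXX
X_XX_XX___
XX_XX_XX_X
_XX_XX_XX_
step 12 is _XX_XX_XX_, still not uniform _

no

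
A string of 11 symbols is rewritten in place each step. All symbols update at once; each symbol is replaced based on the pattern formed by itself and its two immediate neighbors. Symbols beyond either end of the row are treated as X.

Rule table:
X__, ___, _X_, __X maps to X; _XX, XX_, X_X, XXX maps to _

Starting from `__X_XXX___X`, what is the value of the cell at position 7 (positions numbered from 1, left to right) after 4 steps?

XXX____XXX_
___XXXX____
XXX____XXXX
___XXXX____
position 7 holds X

X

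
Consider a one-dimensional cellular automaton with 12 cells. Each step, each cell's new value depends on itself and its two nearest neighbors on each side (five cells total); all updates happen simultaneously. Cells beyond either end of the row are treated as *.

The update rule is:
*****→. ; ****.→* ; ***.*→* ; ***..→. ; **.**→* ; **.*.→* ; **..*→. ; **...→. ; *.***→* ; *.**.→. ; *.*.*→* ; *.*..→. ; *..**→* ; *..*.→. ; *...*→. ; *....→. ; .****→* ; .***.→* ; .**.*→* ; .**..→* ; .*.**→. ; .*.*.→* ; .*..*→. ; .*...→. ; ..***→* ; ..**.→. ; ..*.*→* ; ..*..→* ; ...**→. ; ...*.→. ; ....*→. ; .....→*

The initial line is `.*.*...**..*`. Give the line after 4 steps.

step 1: ***.....*.**
step 2: .*...*..*.**
step 3: *....*..*.**
step 4: .....*..*.**

.....*..*.**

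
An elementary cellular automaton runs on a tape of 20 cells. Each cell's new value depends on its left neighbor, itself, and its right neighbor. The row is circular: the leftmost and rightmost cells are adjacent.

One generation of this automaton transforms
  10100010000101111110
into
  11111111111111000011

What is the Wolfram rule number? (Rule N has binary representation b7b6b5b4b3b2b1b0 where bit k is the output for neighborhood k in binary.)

position 14: 111 → 0  (bit 7 = 0)
position 18: 110 → 1  (bit 6 = 1)
position 1: 101 → 1  (bit 5 = 1)
position 3: 100 → 1  (bit 4 = 1)
position 13: 011 → 1  (bit 3 = 1)
position 0: 010 → 1  (bit 2 = 1)
position 5: 001 → 1  (bit 1 = 1)
position 4: 000 → 1  (bit 0 = 1)
bits b7..b0 = 01111111 = 127

127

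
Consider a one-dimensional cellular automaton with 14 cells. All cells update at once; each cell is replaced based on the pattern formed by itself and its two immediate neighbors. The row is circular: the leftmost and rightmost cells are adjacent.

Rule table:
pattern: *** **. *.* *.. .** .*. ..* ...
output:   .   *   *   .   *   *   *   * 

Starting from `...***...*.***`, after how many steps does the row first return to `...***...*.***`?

21

.***.*.*****.*
**.*****...***
.***...*.***..
**.*.*****.*.*
.*****...*****
**...*.***...*
.*.*****.*.***
****...*****.*
...*.***...***
.*****.*.***.*
**...*****.***
.*.***...***..
****.*.***.*.*
...*****.*****
.***...***...*
**.*.***.*.***
.*****.*****..
**...***...*.*
.*.***.*.*****
****.*****...*
...***...*.***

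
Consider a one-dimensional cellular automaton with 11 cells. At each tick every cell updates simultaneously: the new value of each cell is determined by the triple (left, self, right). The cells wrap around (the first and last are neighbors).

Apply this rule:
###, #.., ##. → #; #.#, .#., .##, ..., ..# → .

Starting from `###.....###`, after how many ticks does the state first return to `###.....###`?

11

####.....##
#####.....#
######.....
.######....
..######...
...######..
....######.
.....######
#.....#####
##.....####
###.....###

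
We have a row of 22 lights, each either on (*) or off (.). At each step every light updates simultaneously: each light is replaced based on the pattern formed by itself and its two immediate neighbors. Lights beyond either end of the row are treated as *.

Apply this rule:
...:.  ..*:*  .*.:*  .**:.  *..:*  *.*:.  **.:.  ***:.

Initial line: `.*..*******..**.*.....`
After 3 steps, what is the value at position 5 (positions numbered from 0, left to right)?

step 1: .***.......**...**...*
step 2: ....*.....*..*.*..*.*.
step 3: *..***...*****.****.*.
position 5 holds *

*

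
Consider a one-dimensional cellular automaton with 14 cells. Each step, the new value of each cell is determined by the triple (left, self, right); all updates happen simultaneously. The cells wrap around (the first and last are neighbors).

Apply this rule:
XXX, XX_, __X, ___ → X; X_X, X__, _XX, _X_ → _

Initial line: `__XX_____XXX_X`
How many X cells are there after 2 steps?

6

_X_X_XXXX_XX__
X_____XXX__X_X
count of X: 6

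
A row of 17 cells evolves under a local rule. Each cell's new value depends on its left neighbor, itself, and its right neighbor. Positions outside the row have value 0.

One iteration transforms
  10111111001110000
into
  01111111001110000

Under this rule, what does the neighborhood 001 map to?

At position 9 the neighborhood is 001; the next row has 0 there.

0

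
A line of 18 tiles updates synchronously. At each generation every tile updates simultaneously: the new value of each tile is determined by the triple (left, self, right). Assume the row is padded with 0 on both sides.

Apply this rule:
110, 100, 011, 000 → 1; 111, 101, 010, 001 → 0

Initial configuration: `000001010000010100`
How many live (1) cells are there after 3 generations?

generation 1: 111100001111000011
generation 2: 100111101001111011
generation 3: 010100100101001011
count of 1: 8

8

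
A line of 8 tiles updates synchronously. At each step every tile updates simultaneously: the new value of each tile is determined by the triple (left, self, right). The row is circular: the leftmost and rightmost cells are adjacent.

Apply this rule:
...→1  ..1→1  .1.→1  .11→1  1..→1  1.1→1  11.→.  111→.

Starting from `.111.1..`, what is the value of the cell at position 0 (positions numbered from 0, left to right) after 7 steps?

11..1111
..111...
111..111
...111..
1111..11
....111.
11111..1
position 0 holds 1

1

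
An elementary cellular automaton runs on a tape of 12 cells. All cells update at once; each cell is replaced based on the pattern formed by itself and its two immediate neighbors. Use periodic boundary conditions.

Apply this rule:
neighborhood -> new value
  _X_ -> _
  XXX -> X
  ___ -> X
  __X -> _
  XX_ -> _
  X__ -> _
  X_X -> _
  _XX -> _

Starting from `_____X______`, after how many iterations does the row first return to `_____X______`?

XXXX___XXXXX
XXX__X__XXXX
XX_______XXX
X__XXXXX__XX
____XXX____X
_XX__X__XX__
___________X
_XXXXXXXXX__
__XXXXXXX__X
___XXXXX____
XX__XXX__XXX
X____X____XX
__XX___XX__X
_____X______

14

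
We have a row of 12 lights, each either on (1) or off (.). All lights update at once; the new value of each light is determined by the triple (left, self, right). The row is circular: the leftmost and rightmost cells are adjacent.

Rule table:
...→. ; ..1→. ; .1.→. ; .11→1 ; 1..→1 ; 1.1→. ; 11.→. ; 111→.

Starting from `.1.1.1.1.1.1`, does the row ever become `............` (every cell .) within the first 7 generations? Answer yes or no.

yes

............
all cells are . at generation 1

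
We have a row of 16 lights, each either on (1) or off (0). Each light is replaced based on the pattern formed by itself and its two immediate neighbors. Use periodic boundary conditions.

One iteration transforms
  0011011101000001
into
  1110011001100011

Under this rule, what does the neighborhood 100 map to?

At position 0 the neighborhood is 100; the next row has 1 there.

1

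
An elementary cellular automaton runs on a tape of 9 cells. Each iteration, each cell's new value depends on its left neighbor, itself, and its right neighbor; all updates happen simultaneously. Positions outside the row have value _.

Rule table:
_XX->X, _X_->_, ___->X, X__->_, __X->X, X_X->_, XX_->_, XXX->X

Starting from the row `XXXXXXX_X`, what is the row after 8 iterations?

XXXXXX___
XXXXX__XX
XXXX__XX_
XXX__XX__
XX__XX__X
X__XX__X_
__XX__X__
XXX__X__X

XXX__X__X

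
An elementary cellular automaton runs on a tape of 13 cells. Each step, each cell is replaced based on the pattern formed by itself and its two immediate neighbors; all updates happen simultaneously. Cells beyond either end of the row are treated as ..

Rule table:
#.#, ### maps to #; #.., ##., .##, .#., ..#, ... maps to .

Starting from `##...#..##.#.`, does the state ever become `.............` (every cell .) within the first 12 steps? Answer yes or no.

yes

..........#..
.............
all cells are . at step 2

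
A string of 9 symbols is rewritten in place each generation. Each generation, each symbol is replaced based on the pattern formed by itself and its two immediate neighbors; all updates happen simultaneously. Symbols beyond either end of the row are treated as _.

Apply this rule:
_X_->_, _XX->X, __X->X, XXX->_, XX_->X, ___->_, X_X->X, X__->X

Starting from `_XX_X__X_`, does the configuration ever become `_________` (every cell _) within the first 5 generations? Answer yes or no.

generation 1: XXXX_XX_X
generation 2: X__XXXXX_
generation 3: _XXX___XX
generation 4: XX_XX_XXX
generation 5: XXXXXXX_X
generation 5 is XXXXXXX_X, still not uniform _

no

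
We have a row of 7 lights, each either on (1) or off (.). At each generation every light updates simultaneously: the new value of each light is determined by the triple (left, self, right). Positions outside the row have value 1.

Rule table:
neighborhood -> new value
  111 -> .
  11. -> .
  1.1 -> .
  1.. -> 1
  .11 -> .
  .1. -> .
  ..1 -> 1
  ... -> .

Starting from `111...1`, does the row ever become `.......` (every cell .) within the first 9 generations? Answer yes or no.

yes

generation 1: ...1.1.
generation 2: 1.1....
generation 3: ...1..1
generation 4: 1.1.11.
generation 5: .......
all cells are . at generation 5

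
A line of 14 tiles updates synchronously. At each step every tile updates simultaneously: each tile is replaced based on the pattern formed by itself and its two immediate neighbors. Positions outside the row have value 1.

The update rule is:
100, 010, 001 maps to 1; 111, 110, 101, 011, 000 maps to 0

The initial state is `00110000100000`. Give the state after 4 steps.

00100011000010

11001001110001
00111110001010
11000001011010
00100011000010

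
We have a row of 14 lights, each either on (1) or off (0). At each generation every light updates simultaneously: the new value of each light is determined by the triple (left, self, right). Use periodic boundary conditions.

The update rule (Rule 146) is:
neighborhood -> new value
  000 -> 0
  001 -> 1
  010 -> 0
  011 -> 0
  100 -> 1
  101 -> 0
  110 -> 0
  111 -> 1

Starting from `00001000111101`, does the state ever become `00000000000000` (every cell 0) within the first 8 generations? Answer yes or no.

generation 1: 10010101011000
generation 2: 01100000000101
generation 3: 00010000001000
generation 4: 00101000010100
generation 5: 01000100100010
generation 6: 10101011010101
generation 7: 00000000000000
all cells are 0 at generation 7

yes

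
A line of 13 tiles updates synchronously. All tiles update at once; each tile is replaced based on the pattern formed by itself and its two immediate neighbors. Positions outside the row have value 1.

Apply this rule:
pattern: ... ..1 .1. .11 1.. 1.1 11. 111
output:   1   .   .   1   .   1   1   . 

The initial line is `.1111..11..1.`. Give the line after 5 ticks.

1...11.111.11

tick 1: 11..1..11...1
tick 2: .1.....11.1.1
tick 3: 1..111.111.11
tick 4: 1..1.111.111.
tick 5: 1...11.111.11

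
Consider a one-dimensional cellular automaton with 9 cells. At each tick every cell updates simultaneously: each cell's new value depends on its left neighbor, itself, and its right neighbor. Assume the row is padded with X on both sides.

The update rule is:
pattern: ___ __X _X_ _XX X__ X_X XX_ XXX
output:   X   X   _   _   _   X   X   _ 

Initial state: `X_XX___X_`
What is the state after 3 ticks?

X_XX_X_XX

XX_X_XX_X
_XX_X_XX_
X_XX_X_XX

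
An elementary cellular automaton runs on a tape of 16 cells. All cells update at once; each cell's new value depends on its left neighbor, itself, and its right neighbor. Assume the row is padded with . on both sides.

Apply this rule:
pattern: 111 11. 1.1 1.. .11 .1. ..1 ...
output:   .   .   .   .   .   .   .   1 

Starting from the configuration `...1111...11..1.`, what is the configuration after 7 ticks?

11......1.......
...1111...111111
11......1.......  (repeats tick 1; period 2)
tick 7: 11......1.......

11......1.......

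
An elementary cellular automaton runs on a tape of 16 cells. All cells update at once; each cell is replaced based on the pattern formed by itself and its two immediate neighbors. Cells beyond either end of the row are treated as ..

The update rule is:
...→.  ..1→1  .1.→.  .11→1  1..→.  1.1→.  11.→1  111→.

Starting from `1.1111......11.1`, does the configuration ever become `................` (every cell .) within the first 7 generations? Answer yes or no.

generation 1: ..1..1.....111..
generation 2: .1..1.....11.1..
generation 3: 1..1.....111....
generation 4: ..1.....11.1....
generation 5: .1.....111......
generation 6: 1.....11.1......
generation 7: .....111........
generation 7 is .....111........, still not uniform .

no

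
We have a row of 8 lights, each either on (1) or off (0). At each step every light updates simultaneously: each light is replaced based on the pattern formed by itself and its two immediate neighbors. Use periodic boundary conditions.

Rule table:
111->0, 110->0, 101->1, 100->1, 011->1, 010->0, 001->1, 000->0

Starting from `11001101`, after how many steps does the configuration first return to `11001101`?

00111011
11100110
10011101
01110011
11001110
10111001
01100111
11011100
10110011
01101110
11011001
00110111
11101100
10011011
01110110
11001101

16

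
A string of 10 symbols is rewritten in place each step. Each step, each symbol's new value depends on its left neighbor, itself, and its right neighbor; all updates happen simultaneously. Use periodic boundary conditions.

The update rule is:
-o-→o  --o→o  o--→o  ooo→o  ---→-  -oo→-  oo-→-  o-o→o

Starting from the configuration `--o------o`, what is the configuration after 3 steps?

oo-oooooo-

oooo----oo
ooo-o--o-o
oo-oooooo-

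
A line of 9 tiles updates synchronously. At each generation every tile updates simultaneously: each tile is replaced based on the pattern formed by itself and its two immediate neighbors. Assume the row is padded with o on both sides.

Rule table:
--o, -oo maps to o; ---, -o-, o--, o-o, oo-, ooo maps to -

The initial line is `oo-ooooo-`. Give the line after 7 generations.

---oo--oo

generation 1: ---o-----
generation 2: --o-----o
generation 3: -o-----oo
generation 4: ------oo-
generation 5: -----oo--
generation 6: ----oo--o
generation 7: ---oo--oo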